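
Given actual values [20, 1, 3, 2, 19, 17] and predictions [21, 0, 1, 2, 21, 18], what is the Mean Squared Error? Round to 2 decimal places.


Differences: [-1, 1, 2, 0, -2, -1]
Squared errors: [1, 1, 4, 0, 4, 1]
Sum of squared errors = 11
MSE = 11 / 6 = 1.83

1.83


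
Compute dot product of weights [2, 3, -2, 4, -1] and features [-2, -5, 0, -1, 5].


Element-wise products:
2 * -2 = -4
3 * -5 = -15
-2 * 0 = 0
4 * -1 = -4
-1 * 5 = -5
Sum = -4 + -15 + 0 + -4 + -5
= -28

-28


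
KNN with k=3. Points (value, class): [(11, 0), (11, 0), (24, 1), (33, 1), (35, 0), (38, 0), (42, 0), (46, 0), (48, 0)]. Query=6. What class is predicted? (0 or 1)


Distances from query 6:
Point 11 (class 0): distance = 5
Point 11 (class 0): distance = 5
Point 24 (class 1): distance = 18
K=3 nearest neighbors: classes = [0, 0, 1]
Votes for class 1: 1 / 3
Majority vote => class 0

0


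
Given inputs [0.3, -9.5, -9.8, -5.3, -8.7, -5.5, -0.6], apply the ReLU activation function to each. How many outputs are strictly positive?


ReLU(x) = max(0, x) for each element:
ReLU(0.3) = 0.3
ReLU(-9.5) = 0
ReLU(-9.8) = 0
ReLU(-5.3) = 0
ReLU(-8.7) = 0
ReLU(-5.5) = 0
ReLU(-0.6) = 0
Active neurons (>0): 1

1


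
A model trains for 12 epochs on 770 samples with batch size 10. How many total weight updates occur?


Iterations per epoch = 770 / 10 = 77
Total updates = iterations_per_epoch * epochs
= 77 * 12
= 924

924


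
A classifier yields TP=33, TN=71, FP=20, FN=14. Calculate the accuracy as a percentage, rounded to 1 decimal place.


Accuracy = (TP + TN) / (TP + TN + FP + FN) * 100
= (33 + 71) / (33 + 71 + 20 + 14)
= 104 / 138
= 0.7536
= 75.4%

75.4


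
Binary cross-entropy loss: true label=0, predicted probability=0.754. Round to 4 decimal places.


For y=0: Loss = -log(1-p)
= -log(1 - 0.754)
= -log(0.246)
= -(-1.4024)
= 1.4024

1.4024


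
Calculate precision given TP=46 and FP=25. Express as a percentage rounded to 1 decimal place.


Precision = TP / (TP + FP) * 100
= 46 / (46 + 25)
= 46 / 71
= 0.6479
= 64.8%

64.8


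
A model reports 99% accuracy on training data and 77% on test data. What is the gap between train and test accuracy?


Gap = train_accuracy - test_accuracy
= 99 - 77
= 22%
This large gap strongly indicates overfitting.

22


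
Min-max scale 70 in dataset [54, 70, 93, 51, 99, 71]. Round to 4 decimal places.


Min = 51, Max = 99
Range = 99 - 51 = 48
Scaled = (x - min) / (max - min)
= (70 - 51) / 48
= 19 / 48
= 0.3958

0.3958


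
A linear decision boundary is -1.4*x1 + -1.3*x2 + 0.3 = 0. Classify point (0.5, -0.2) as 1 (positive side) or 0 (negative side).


Compute -1.4 * 0.5 + -1.3 * -0.2 + 0.3
= -0.7 + 0.26 + 0.3
= -0.14
Since -0.14 < 0, the point is on the negative side.

0


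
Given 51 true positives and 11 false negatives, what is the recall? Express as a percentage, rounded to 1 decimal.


Recall = TP / (TP + FN) * 100
= 51 / (51 + 11)
= 51 / 62
= 0.8226
= 82.3%

82.3


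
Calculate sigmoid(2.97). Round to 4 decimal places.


sigmoid(z) = 1 / (1 + exp(-z))
exp(-(2.97)) = exp(-2.97) = 0.0513
1 + 0.0513 = 1.0513
1 / 1.0513 = 0.9512

0.9512


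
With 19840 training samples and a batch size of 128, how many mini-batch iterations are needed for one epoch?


Iterations per epoch = dataset_size / batch_size
= 19840 / 128
= 155

155


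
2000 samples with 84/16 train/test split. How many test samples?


Train samples = 2000 * 84% = 1680
Test samples = 2000 - 1680
= 320

320


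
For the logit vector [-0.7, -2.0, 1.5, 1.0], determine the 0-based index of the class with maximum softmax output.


Softmax is a monotonic transformation, so it preserves the argmax.
We need to find the index of the maximum logit.
Index 0: -0.7
Index 1: -2.0
Index 2: 1.5
Index 3: 1.0
Maximum logit = 1.5 at index 2

2


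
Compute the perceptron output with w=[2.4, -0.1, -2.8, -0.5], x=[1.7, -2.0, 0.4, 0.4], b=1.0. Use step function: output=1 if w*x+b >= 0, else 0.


z = w . x + b
= 2.4*1.7 + -0.1*-2.0 + -2.8*0.4 + -0.5*0.4 + 1.0
= 4.08 + 0.2 + -1.12 + -0.2 + 1.0
= 2.96 + 1.0
= 3.96
Since z = 3.96 >= 0, output = 1

1


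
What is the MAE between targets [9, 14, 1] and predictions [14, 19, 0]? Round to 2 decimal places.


Absolute errors: [5, 5, 1]
Sum of absolute errors = 11
MAE = 11 / 3 = 3.67

3.67


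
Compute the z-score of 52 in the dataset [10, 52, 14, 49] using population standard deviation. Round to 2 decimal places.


Mean = (10 + 52 + 14 + 49) / 4 = 31.25
Variance = sum((x_i - mean)^2) / n = 373.6875
Std = sqrt(373.6875) = 19.331
Z = (x - mean) / std
= (52 - 31.25) / 19.331
= 20.75 / 19.331
= 1.07

1.07


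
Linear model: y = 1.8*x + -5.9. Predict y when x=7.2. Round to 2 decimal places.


y = 1.8 * 7.2 + (-5.9)
= 12.96 + (-5.9)
= 7.06

7.06


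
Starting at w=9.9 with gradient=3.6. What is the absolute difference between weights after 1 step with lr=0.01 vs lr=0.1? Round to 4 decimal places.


With lr=0.01: w_new = 9.9 - 0.01 * 3.6 = 9.864
With lr=0.1: w_new = 9.9 - 0.1 * 3.6 = 9.54
Absolute difference = |9.864 - 9.54|
= 0.3240

0.3240


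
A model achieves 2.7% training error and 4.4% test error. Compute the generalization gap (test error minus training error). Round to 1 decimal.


Generalization gap = test_error - train_error
= 4.4 - 2.7
= 1.7%
A small gap suggests good generalization.

1.7


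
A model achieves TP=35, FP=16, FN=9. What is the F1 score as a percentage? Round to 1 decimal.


Precision = TP / (TP + FP) = 35 / 51 = 0.6863
Recall = TP / (TP + FN) = 35 / 44 = 0.7955
F1 = 2 * P * R / (P + R)
= 2 * 0.6863 * 0.7955 / (0.6863 + 0.7955)
= 1.0918 / 1.4817
= 0.7368
As percentage: 73.7%

73.7


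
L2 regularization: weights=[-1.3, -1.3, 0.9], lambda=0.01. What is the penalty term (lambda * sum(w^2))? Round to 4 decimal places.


Squaring each weight:
(-1.3)^2 = 1.69
(-1.3)^2 = 1.69
0.9^2 = 0.81
Sum of squares = 4.19
Penalty = 0.01 * 4.19 = 0.0419

0.0419


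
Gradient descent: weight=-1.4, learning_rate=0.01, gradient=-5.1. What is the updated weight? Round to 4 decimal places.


w_new = w_old - lr * gradient
= -1.4 - 0.01 * -5.1
= -1.4 - (-0.051)
= -1.3490

-1.3490


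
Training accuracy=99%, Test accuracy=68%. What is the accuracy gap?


Gap = train_accuracy - test_accuracy
= 99 - 68
= 31%
This large gap strongly indicates overfitting.

31


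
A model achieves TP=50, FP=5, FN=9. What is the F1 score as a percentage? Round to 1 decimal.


Precision = TP / (TP + FP) = 50 / 55 = 0.9091
Recall = TP / (TP + FN) = 50 / 59 = 0.8475
F1 = 2 * P * R / (P + R)
= 2 * 0.9091 * 0.8475 / (0.9091 + 0.8475)
= 1.5408 / 1.7565
= 0.8772
As percentage: 87.7%

87.7


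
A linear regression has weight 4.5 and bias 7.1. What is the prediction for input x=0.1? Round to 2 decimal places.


y = 4.5 * 0.1 + (7.1)
= 0.45 + (7.1)
= 7.55

7.55


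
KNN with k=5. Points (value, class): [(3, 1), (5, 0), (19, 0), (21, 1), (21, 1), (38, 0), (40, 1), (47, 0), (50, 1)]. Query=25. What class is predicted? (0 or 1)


Distances from query 25:
Point 21 (class 1): distance = 4
Point 21 (class 1): distance = 4
Point 19 (class 0): distance = 6
Point 38 (class 0): distance = 13
Point 40 (class 1): distance = 15
K=5 nearest neighbors: classes = [1, 1, 0, 0, 1]
Votes for class 1: 3 / 5
Majority vote => class 1

1


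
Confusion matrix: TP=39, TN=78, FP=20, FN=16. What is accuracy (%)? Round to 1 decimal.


Accuracy = (TP + TN) / (TP + TN + FP + FN) * 100
= (39 + 78) / (39 + 78 + 20 + 16)
= 117 / 153
= 0.7647
= 76.5%

76.5


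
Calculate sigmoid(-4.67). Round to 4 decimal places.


sigmoid(z) = 1 / (1 + exp(-z))
exp(-(-4.67)) = exp(4.67) = 106.6977
1 + 106.6977 = 107.6977
1 / 107.6977 = 0.0093

0.0093


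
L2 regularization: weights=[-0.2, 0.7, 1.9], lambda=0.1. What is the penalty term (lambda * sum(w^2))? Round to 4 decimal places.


Squaring each weight:
(-0.2)^2 = 0.04
0.7^2 = 0.49
1.9^2 = 3.61
Sum of squares = 4.14
Penalty = 0.1 * 4.14 = 0.4140

0.4140


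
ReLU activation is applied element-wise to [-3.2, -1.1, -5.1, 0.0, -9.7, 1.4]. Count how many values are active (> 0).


ReLU(x) = max(0, x) for each element:
ReLU(-3.2) = 0
ReLU(-1.1) = 0
ReLU(-5.1) = 0
ReLU(0.0) = 0
ReLU(-9.7) = 0
ReLU(1.4) = 1.4
Active neurons (>0): 1

1


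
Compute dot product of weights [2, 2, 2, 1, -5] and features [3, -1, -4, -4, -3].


Element-wise products:
2 * 3 = 6
2 * -1 = -2
2 * -4 = -8
1 * -4 = -4
-5 * -3 = 15
Sum = 6 + -2 + -8 + -4 + 15
= 7

7


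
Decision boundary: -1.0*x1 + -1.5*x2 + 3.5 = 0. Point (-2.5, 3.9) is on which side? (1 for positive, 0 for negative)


Compute -1.0 * -2.5 + -1.5 * 3.9 + 3.5
= 2.5 + -5.85 + 3.5
= 0.15
Since 0.15 >= 0, the point is on the positive side.

1


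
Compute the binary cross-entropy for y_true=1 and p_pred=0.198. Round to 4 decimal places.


For y=1: Loss = -log(p)
= -log(0.198)
= -(-1.6195)
= 1.6195

1.6195


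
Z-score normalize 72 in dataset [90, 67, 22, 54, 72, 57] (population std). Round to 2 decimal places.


Mean = (90 + 67 + 22 + 54 + 72 + 57) / 6 = 60.3333
Variance = sum((x_i - mean)^2) / n = 430.2222
Std = sqrt(430.2222) = 20.7418
Z = (x - mean) / std
= (72 - 60.3333) / 20.7418
= 11.6667 / 20.7418
= 0.56

0.56


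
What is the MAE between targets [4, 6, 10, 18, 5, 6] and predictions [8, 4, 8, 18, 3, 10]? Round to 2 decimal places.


Absolute errors: [4, 2, 2, 0, 2, 4]
Sum of absolute errors = 14
MAE = 14 / 6 = 2.33

2.33


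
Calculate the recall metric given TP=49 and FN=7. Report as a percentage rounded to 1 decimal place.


Recall = TP / (TP + FN) * 100
= 49 / (49 + 7)
= 49 / 56
= 0.875
= 87.5%

87.5


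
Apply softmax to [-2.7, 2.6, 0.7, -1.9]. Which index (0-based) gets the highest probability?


Softmax is a monotonic transformation, so it preserves the argmax.
We need to find the index of the maximum logit.
Index 0: -2.7
Index 1: 2.6
Index 2: 0.7
Index 3: -1.9
Maximum logit = 2.6 at index 1

1


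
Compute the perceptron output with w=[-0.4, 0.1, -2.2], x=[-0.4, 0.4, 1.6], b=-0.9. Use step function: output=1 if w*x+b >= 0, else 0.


z = w . x + b
= -0.4*-0.4 + 0.1*0.4 + -2.2*1.6 + -0.9
= 0.16 + 0.04 + -3.52 + -0.9
= -3.32 + -0.9
= -4.22
Since z = -4.22 < 0, output = 0

0


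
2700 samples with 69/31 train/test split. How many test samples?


Train samples = 2700 * 69% = 1863
Test samples = 2700 - 1863
= 837

837


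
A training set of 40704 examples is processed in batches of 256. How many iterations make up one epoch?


Iterations per epoch = dataset_size / batch_size
= 40704 / 256
= 159

159


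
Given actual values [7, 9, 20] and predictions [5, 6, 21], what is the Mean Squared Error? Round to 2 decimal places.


Differences: [2, 3, -1]
Squared errors: [4, 9, 1]
Sum of squared errors = 14
MSE = 14 / 3 = 4.67

4.67


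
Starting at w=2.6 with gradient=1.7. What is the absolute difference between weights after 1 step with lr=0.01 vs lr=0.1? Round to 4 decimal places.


With lr=0.01: w_new = 2.6 - 0.01 * 1.7 = 2.583
With lr=0.1: w_new = 2.6 - 0.1 * 1.7 = 2.43
Absolute difference = |2.583 - 2.43|
= 0.1530

0.1530


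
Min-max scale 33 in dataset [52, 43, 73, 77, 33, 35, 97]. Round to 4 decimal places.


Min = 33, Max = 97
Range = 97 - 33 = 64
Scaled = (x - min) / (max - min)
= (33 - 33) / 64
= 0 / 64
= 0.0000

0.0000


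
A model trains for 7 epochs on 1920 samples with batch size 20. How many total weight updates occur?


Iterations per epoch = 1920 / 20 = 96
Total updates = iterations_per_epoch * epochs
= 96 * 7
= 672

672


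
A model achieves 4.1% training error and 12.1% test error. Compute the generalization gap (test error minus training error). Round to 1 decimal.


Generalization gap = test_error - train_error
= 12.1 - 4.1
= 8.0%
A moderate gap.

8.0


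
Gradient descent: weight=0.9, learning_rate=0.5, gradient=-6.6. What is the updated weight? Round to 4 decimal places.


w_new = w_old - lr * gradient
= 0.9 - 0.5 * -6.6
= 0.9 - (-3.3)
= 4.2000

4.2000


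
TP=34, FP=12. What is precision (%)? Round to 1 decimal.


Precision = TP / (TP + FP) * 100
= 34 / (34 + 12)
= 34 / 46
= 0.7391
= 73.9%

73.9


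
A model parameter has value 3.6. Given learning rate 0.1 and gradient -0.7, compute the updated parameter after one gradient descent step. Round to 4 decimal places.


w_new = w_old - lr * gradient
= 3.6 - 0.1 * -0.7
= 3.6 - (-0.07)
= 3.6700

3.6700


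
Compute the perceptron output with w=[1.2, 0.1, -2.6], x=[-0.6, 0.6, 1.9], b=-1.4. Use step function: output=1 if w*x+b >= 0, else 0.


z = w . x + b
= 1.2*-0.6 + 0.1*0.6 + -2.6*1.9 + -1.4
= -0.72 + 0.06 + -4.94 + -1.4
= -5.6 + -1.4
= -7.0
Since z = -7.0 < 0, output = 0

0


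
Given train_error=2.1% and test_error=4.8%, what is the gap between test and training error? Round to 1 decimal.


Generalization gap = test_error - train_error
= 4.8 - 2.1
= 2.7%
A moderate gap.

2.7


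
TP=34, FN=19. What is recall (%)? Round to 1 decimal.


Recall = TP / (TP + FN) * 100
= 34 / (34 + 19)
= 34 / 53
= 0.6415
= 64.2%

64.2


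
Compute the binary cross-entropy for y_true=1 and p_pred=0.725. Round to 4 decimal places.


For y=1: Loss = -log(p)
= -log(0.725)
= -(-0.3216)
= 0.3216

0.3216


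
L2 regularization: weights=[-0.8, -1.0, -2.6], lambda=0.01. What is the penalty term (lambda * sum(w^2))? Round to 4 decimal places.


Squaring each weight:
(-0.8)^2 = 0.64
(-1.0)^2 = 1.0
(-2.6)^2 = 6.76
Sum of squares = 8.4
Penalty = 0.01 * 8.4 = 0.0840

0.0840


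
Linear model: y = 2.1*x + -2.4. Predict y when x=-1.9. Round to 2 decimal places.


y = 2.1 * -1.9 + (-2.4)
= -3.99 + (-2.4)
= -6.39

-6.39


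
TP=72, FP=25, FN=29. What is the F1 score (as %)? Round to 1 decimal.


Precision = TP / (TP + FP) = 72 / 97 = 0.7423
Recall = TP / (TP + FN) = 72 / 101 = 0.7129
F1 = 2 * P * R / (P + R)
= 2 * 0.7423 * 0.7129 / (0.7423 + 0.7129)
= 1.0583 / 1.4551
= 0.7273
As percentage: 72.7%

72.7


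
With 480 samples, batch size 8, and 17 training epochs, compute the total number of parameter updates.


Iterations per epoch = 480 / 8 = 60
Total updates = iterations_per_epoch * epochs
= 60 * 17
= 1020

1020


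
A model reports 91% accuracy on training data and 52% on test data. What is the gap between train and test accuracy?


Gap = train_accuracy - test_accuracy
= 91 - 52
= 39%
This large gap strongly indicates overfitting.

39


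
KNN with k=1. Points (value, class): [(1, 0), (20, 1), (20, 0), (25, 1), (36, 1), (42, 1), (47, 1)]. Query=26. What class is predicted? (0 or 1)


Distances from query 26:
Point 25 (class 1): distance = 1
K=1 nearest neighbors: classes = [1]
Votes for class 1: 1 / 1
Majority vote => class 1

1


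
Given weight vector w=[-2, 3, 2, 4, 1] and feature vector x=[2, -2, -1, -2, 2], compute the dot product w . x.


Element-wise products:
-2 * 2 = -4
3 * -2 = -6
2 * -1 = -2
4 * -2 = -8
1 * 2 = 2
Sum = -4 + -6 + -2 + -8 + 2
= -18

-18


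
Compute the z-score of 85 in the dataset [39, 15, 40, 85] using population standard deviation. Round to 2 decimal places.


Mean = (39 + 15 + 40 + 85) / 4 = 44.75
Variance = sum((x_i - mean)^2) / n = 640.1875
Std = sqrt(640.1875) = 25.3019
Z = (x - mean) / std
= (85 - 44.75) / 25.3019
= 40.25 / 25.3019
= 1.59

1.59


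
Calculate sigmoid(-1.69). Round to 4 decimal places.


sigmoid(z) = 1 / (1 + exp(-z))
exp(-(-1.69)) = exp(1.69) = 5.4195
1 + 5.4195 = 6.4195
1 / 6.4195 = 0.1558

0.1558


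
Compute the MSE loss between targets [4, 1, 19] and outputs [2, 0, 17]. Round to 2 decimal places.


Differences: [2, 1, 2]
Squared errors: [4, 1, 4]
Sum of squared errors = 9
MSE = 9 / 3 = 3.00

3.00


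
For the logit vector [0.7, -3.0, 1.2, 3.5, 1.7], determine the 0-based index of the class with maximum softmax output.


Softmax is a monotonic transformation, so it preserves the argmax.
We need to find the index of the maximum logit.
Index 0: 0.7
Index 1: -3.0
Index 2: 1.2
Index 3: 3.5
Index 4: 1.7
Maximum logit = 3.5 at index 3

3


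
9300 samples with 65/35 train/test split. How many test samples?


Train samples = 9300 * 65% = 6045
Test samples = 9300 - 6045
= 3255

3255


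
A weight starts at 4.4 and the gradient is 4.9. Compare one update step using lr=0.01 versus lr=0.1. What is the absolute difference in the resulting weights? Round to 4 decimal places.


With lr=0.01: w_new = 4.4 - 0.01 * 4.9 = 4.351
With lr=0.1: w_new = 4.4 - 0.1 * 4.9 = 3.91
Absolute difference = |4.351 - 3.91|
= 0.4410

0.4410


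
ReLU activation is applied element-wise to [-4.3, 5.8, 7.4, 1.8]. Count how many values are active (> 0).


ReLU(x) = max(0, x) for each element:
ReLU(-4.3) = 0
ReLU(5.8) = 5.8
ReLU(7.4) = 7.4
ReLU(1.8) = 1.8
Active neurons (>0): 3

3


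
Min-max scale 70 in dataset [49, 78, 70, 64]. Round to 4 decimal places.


Min = 49, Max = 78
Range = 78 - 49 = 29
Scaled = (x - min) / (max - min)
= (70 - 49) / 29
= 21 / 29
= 0.7241

0.7241


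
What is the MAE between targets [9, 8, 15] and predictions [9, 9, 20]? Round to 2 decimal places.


Absolute errors: [0, 1, 5]
Sum of absolute errors = 6
MAE = 6 / 3 = 2.00

2.00


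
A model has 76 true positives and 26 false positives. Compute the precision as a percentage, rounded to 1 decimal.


Precision = TP / (TP + FP) * 100
= 76 / (76 + 26)
= 76 / 102
= 0.7451
= 74.5%

74.5


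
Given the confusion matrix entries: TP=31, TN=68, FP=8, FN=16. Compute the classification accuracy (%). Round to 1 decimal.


Accuracy = (TP + TN) / (TP + TN + FP + FN) * 100
= (31 + 68) / (31 + 68 + 8 + 16)
= 99 / 123
= 0.8049
= 80.5%

80.5


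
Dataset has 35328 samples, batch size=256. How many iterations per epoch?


Iterations per epoch = dataset_size / batch_size
= 35328 / 256
= 138

138


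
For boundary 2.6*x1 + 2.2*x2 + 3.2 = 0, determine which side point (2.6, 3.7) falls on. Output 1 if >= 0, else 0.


Compute 2.6 * 2.6 + 2.2 * 3.7 + 3.2
= 6.76 + 8.14 + 3.2
= 18.1
Since 18.1 >= 0, the point is on the positive side.

1


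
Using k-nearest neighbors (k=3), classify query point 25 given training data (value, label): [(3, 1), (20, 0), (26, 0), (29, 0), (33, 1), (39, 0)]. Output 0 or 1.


Distances from query 25:
Point 26 (class 0): distance = 1
Point 29 (class 0): distance = 4
Point 20 (class 0): distance = 5
K=3 nearest neighbors: classes = [0, 0, 0]
Votes for class 1: 0 / 3
Majority vote => class 0

0


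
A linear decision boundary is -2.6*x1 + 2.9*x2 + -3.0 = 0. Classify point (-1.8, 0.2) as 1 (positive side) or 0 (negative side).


Compute -2.6 * -1.8 + 2.9 * 0.2 + -3.0
= 4.68 + 0.58 + -3.0
= 2.26
Since 2.26 >= 0, the point is on the positive side.

1


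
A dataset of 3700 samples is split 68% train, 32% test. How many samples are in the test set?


Train samples = 3700 * 68% = 2516
Test samples = 3700 - 2516
= 1184

1184


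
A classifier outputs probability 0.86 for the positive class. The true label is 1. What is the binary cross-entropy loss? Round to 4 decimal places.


For y=1: Loss = -log(p)
= -log(0.86)
= -(-0.1508)
= 0.1508

0.1508


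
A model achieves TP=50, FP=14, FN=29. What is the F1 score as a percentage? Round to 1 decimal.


Precision = TP / (TP + FP) = 50 / 64 = 0.7812
Recall = TP / (TP + FN) = 50 / 79 = 0.6329
F1 = 2 * P * R / (P + R)
= 2 * 0.7812 * 0.6329 / (0.7812 + 0.6329)
= 0.9889 / 1.4142
= 0.6993
As percentage: 69.9%

69.9


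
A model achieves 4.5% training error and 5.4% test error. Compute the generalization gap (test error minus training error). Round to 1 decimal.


Generalization gap = test_error - train_error
= 5.4 - 4.5
= 0.9%
A small gap suggests good generalization.

0.9


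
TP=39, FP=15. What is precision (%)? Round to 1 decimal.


Precision = TP / (TP + FP) * 100
= 39 / (39 + 15)
= 39 / 54
= 0.7222
= 72.2%

72.2


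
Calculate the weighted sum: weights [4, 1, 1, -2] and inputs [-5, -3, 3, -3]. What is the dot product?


Element-wise products:
4 * -5 = -20
1 * -3 = -3
1 * 3 = 3
-2 * -3 = 6
Sum = -20 + -3 + 3 + 6
= -14

-14


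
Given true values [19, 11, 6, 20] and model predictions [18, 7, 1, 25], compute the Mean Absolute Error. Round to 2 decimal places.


Absolute errors: [1, 4, 5, 5]
Sum of absolute errors = 15
MAE = 15 / 4 = 3.75

3.75


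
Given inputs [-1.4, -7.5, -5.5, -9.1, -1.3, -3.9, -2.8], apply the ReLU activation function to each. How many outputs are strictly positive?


ReLU(x) = max(0, x) for each element:
ReLU(-1.4) = 0
ReLU(-7.5) = 0
ReLU(-5.5) = 0
ReLU(-9.1) = 0
ReLU(-1.3) = 0
ReLU(-3.9) = 0
ReLU(-2.8) = 0
Active neurons (>0): 0

0


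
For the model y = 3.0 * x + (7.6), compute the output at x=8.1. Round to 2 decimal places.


y = 3.0 * 8.1 + (7.6)
= 24.3 + (7.6)
= 31.90

31.90


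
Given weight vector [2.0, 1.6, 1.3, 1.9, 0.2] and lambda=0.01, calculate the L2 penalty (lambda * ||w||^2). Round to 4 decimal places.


Squaring each weight:
2.0^2 = 4.0
1.6^2 = 2.56
1.3^2 = 1.69
1.9^2 = 3.61
0.2^2 = 0.04
Sum of squares = 11.9
Penalty = 0.01 * 11.9 = 0.1190

0.1190


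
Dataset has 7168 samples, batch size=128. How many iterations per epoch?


Iterations per epoch = dataset_size / batch_size
= 7168 / 128
= 56

56


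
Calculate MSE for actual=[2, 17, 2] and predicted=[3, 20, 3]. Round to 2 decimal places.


Differences: [-1, -3, -1]
Squared errors: [1, 9, 1]
Sum of squared errors = 11
MSE = 11 / 3 = 3.67

3.67


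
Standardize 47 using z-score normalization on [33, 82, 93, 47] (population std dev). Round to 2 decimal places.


Mean = (33 + 82 + 93 + 47) / 4 = 63.75
Variance = sum((x_i - mean)^2) / n = 603.6875
Std = sqrt(603.6875) = 24.5701
Z = (x - mean) / std
= (47 - 63.75) / 24.5701
= -16.75 / 24.5701
= -0.68

-0.68


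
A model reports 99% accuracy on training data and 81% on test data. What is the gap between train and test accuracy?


Gap = train_accuracy - test_accuracy
= 99 - 81
= 18%
This gap suggests the model is overfitting.

18


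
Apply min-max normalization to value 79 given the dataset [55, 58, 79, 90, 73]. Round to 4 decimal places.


Min = 55, Max = 90
Range = 90 - 55 = 35
Scaled = (x - min) / (max - min)
= (79 - 55) / 35
= 24 / 35
= 0.6857

0.6857


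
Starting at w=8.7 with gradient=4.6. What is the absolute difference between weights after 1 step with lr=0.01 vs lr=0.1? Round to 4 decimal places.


With lr=0.01: w_new = 8.7 - 0.01 * 4.6 = 8.654
With lr=0.1: w_new = 8.7 - 0.1 * 4.6 = 8.24
Absolute difference = |8.654 - 8.24|
= 0.4140

0.4140


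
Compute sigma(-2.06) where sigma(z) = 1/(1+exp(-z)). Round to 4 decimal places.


sigmoid(z) = 1 / (1 + exp(-z))
exp(-(-2.06)) = exp(2.06) = 7.846
1 + 7.846 = 8.846
1 / 8.846 = 0.1130

0.1130


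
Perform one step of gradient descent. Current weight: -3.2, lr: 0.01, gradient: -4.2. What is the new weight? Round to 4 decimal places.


w_new = w_old - lr * gradient
= -3.2 - 0.01 * -4.2
= -3.2 - (-0.042)
= -3.1580

-3.1580


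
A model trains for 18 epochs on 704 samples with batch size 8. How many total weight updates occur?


Iterations per epoch = 704 / 8 = 88
Total updates = iterations_per_epoch * epochs
= 88 * 18
= 1584

1584


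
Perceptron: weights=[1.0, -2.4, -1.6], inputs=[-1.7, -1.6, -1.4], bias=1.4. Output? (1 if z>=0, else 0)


z = w . x + b
= 1.0*-1.7 + -2.4*-1.6 + -1.6*-1.4 + 1.4
= -1.7 + 3.84 + 2.24 + 1.4
= 4.38 + 1.4
= 5.78
Since z = 5.78 >= 0, output = 1

1


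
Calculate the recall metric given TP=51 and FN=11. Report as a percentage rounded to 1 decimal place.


Recall = TP / (TP + FN) * 100
= 51 / (51 + 11)
= 51 / 62
= 0.8226
= 82.3%

82.3


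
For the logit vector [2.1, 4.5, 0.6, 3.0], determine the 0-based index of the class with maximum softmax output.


Softmax is a monotonic transformation, so it preserves the argmax.
We need to find the index of the maximum logit.
Index 0: 2.1
Index 1: 4.5
Index 2: 0.6
Index 3: 3.0
Maximum logit = 4.5 at index 1

1


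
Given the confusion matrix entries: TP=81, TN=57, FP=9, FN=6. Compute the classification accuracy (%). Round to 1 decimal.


Accuracy = (TP + TN) / (TP + TN + FP + FN) * 100
= (81 + 57) / (81 + 57 + 9 + 6)
= 138 / 153
= 0.902
= 90.2%

90.2


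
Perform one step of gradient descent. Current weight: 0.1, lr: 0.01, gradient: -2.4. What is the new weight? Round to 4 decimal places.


w_new = w_old - lr * gradient
= 0.1 - 0.01 * -2.4
= 0.1 - (-0.024)
= 0.1240

0.1240


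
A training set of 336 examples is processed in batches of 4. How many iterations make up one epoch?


Iterations per epoch = dataset_size / batch_size
= 336 / 4
= 84

84


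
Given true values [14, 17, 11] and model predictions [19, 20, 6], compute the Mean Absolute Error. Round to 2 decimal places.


Absolute errors: [5, 3, 5]
Sum of absolute errors = 13
MAE = 13 / 3 = 4.33

4.33


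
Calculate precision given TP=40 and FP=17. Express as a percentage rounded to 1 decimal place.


Precision = TP / (TP + FP) * 100
= 40 / (40 + 17)
= 40 / 57
= 0.7018
= 70.2%

70.2


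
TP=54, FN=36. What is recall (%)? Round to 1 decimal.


Recall = TP / (TP + FN) * 100
= 54 / (54 + 36)
= 54 / 90
= 0.6
= 60.0%

60.0


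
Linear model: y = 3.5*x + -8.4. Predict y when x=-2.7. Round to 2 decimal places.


y = 3.5 * -2.7 + (-8.4)
= -9.45 + (-8.4)
= -17.85

-17.85


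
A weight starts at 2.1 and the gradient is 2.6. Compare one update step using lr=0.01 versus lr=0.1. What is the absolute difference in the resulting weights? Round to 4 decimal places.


With lr=0.01: w_new = 2.1 - 0.01 * 2.6 = 2.074
With lr=0.1: w_new = 2.1 - 0.1 * 2.6 = 1.84
Absolute difference = |2.074 - 1.84|
= 0.2340

0.2340


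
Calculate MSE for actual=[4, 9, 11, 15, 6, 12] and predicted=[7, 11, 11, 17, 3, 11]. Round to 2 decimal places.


Differences: [-3, -2, 0, -2, 3, 1]
Squared errors: [9, 4, 0, 4, 9, 1]
Sum of squared errors = 27
MSE = 27 / 6 = 4.50

4.50


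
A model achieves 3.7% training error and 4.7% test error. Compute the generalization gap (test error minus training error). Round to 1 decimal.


Generalization gap = test_error - train_error
= 4.7 - 3.7
= 1.0%
A small gap suggests good generalization.

1.0


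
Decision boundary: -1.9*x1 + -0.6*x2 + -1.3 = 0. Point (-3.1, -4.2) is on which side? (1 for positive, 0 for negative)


Compute -1.9 * -3.1 + -0.6 * -4.2 + -1.3
= 5.89 + 2.52 + -1.3
= 7.11
Since 7.11 >= 0, the point is on the positive side.

1


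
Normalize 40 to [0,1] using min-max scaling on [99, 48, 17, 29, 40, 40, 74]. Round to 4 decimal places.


Min = 17, Max = 99
Range = 99 - 17 = 82
Scaled = (x - min) / (max - min)
= (40 - 17) / 82
= 23 / 82
= 0.2805

0.2805


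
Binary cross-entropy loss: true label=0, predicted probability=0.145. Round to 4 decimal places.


For y=0: Loss = -log(1-p)
= -log(1 - 0.145)
= -log(0.855)
= -(-0.1567)
= 0.1567

0.1567


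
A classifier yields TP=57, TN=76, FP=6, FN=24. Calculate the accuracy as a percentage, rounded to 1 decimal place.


Accuracy = (TP + TN) / (TP + TN + FP + FN) * 100
= (57 + 76) / (57 + 76 + 6 + 24)
= 133 / 163
= 0.816
= 81.6%

81.6


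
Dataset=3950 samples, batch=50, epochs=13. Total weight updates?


Iterations per epoch = 3950 / 50 = 79
Total updates = iterations_per_epoch * epochs
= 79 * 13
= 1027

1027


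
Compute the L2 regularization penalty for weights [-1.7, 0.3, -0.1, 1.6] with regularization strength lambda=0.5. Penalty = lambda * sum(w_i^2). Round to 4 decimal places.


Squaring each weight:
(-1.7)^2 = 2.89
0.3^2 = 0.09
(-0.1)^2 = 0.01
1.6^2 = 2.56
Sum of squares = 5.55
Penalty = 0.5 * 5.55 = 2.7750

2.7750


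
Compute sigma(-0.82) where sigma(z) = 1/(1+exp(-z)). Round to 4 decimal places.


sigmoid(z) = 1 / (1 + exp(-z))
exp(-(-0.82)) = exp(0.82) = 2.2705
1 + 2.2705 = 3.2705
1 / 3.2705 = 0.3058

0.3058


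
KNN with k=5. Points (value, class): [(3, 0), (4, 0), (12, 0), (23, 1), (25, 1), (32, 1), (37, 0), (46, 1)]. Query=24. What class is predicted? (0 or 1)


Distances from query 24:
Point 23 (class 1): distance = 1
Point 25 (class 1): distance = 1
Point 32 (class 1): distance = 8
Point 12 (class 0): distance = 12
Point 37 (class 0): distance = 13
K=5 nearest neighbors: classes = [1, 1, 1, 0, 0]
Votes for class 1: 3 / 5
Majority vote => class 1

1


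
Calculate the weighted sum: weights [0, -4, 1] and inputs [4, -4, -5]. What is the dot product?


Element-wise products:
0 * 4 = 0
-4 * -4 = 16
1 * -5 = -5
Sum = 0 + 16 + -5
= 11

11


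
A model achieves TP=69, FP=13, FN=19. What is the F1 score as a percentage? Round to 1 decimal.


Precision = TP / (TP + FP) = 69 / 82 = 0.8415
Recall = TP / (TP + FN) = 69 / 88 = 0.7841
F1 = 2 * P * R / (P + R)
= 2 * 0.8415 * 0.7841 / (0.8415 + 0.7841)
= 1.3196 / 1.6256
= 0.8118
As percentage: 81.2%

81.2


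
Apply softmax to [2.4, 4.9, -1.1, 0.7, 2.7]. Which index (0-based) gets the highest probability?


Softmax is a monotonic transformation, so it preserves the argmax.
We need to find the index of the maximum logit.
Index 0: 2.4
Index 1: 4.9
Index 2: -1.1
Index 3: 0.7
Index 4: 2.7
Maximum logit = 4.9 at index 1

1


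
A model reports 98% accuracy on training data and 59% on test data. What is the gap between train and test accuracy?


Gap = train_accuracy - test_accuracy
= 98 - 59
= 39%
This large gap strongly indicates overfitting.

39


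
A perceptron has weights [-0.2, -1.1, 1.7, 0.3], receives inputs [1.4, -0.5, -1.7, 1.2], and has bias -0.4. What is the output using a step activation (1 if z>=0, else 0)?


z = w . x + b
= -0.2*1.4 + -1.1*-0.5 + 1.7*-1.7 + 0.3*1.2 + -0.4
= -0.28 + 0.55 + -2.89 + 0.36 + -0.4
= -2.26 + -0.4
= -2.66
Since z = -2.66 < 0, output = 0

0


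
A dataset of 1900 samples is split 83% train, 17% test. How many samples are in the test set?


Train samples = 1900 * 83% = 1577
Test samples = 1900 - 1577
= 323

323


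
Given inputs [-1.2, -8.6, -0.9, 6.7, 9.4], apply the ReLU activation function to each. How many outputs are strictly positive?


ReLU(x) = max(0, x) for each element:
ReLU(-1.2) = 0
ReLU(-8.6) = 0
ReLU(-0.9) = 0
ReLU(6.7) = 6.7
ReLU(9.4) = 9.4
Active neurons (>0): 2

2


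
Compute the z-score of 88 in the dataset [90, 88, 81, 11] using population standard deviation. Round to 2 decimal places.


Mean = (90 + 88 + 81 + 11) / 4 = 67.5
Variance = sum((x_i - mean)^2) / n = 1075.25
Std = sqrt(1075.25) = 32.791
Z = (x - mean) / std
= (88 - 67.5) / 32.791
= 20.5 / 32.791
= 0.63

0.63


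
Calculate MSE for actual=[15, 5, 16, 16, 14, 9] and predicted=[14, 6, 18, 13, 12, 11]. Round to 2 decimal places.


Differences: [1, -1, -2, 3, 2, -2]
Squared errors: [1, 1, 4, 9, 4, 4]
Sum of squared errors = 23
MSE = 23 / 6 = 3.83

3.83


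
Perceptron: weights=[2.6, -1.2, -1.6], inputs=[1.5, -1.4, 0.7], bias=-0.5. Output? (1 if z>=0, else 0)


z = w . x + b
= 2.6*1.5 + -1.2*-1.4 + -1.6*0.7 + -0.5
= 3.9 + 1.68 + -1.12 + -0.5
= 4.46 + -0.5
= 3.96
Since z = 3.96 >= 0, output = 1

1


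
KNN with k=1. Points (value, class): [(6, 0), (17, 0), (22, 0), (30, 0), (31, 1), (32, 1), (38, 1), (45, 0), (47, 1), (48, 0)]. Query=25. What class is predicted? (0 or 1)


Distances from query 25:
Point 22 (class 0): distance = 3
K=1 nearest neighbors: classes = [0]
Votes for class 1: 0 / 1
Majority vote => class 0

0


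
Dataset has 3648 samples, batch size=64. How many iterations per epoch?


Iterations per epoch = dataset_size / batch_size
= 3648 / 64
= 57

57


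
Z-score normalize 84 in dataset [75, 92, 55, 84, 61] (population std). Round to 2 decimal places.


Mean = (75 + 92 + 55 + 84 + 61) / 5 = 73.4
Variance = sum((x_i - mean)^2) / n = 190.64
Std = sqrt(190.64) = 13.8072
Z = (x - mean) / std
= (84 - 73.4) / 13.8072
= 10.6 / 13.8072
= 0.77

0.77


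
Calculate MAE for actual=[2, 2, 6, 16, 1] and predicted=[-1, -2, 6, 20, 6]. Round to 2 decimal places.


Absolute errors: [3, 4, 0, 4, 5]
Sum of absolute errors = 16
MAE = 16 / 5 = 3.20

3.20


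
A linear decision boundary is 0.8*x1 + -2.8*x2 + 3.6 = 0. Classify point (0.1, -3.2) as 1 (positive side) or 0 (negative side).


Compute 0.8 * 0.1 + -2.8 * -3.2 + 3.6
= 0.08 + 8.96 + 3.6
= 12.64
Since 12.64 >= 0, the point is on the positive side.

1


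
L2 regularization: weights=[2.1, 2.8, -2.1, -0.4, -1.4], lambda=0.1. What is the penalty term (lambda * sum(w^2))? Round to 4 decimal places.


Squaring each weight:
2.1^2 = 4.41
2.8^2 = 7.84
(-2.1)^2 = 4.41
(-0.4)^2 = 0.16
(-1.4)^2 = 1.96
Sum of squares = 18.78
Penalty = 0.1 * 18.78 = 1.8780

1.8780


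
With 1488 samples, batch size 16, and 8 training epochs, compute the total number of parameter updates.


Iterations per epoch = 1488 / 16 = 93
Total updates = iterations_per_epoch * epochs
= 93 * 8
= 744

744


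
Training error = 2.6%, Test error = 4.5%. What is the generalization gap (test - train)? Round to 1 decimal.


Generalization gap = test_error - train_error
= 4.5 - 2.6
= 1.9%
A small gap suggests good generalization.

1.9


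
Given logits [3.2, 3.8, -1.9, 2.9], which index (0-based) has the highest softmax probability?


Softmax is a monotonic transformation, so it preserves the argmax.
We need to find the index of the maximum logit.
Index 0: 3.2
Index 1: 3.8
Index 2: -1.9
Index 3: 2.9
Maximum logit = 3.8 at index 1

1


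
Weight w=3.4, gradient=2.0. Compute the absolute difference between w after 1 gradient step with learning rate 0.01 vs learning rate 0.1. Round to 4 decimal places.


With lr=0.01: w_new = 3.4 - 0.01 * 2.0 = 3.38
With lr=0.1: w_new = 3.4 - 0.1 * 2.0 = 3.2
Absolute difference = |3.38 - 3.2|
= 0.1800

0.1800


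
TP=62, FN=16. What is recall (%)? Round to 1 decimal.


Recall = TP / (TP + FN) * 100
= 62 / (62 + 16)
= 62 / 78
= 0.7949
= 79.5%

79.5


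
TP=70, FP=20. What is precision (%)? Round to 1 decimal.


Precision = TP / (TP + FP) * 100
= 70 / (70 + 20)
= 70 / 90
= 0.7778
= 77.8%

77.8


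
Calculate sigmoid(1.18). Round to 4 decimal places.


sigmoid(z) = 1 / (1 + exp(-z))
exp(-(1.18)) = exp(-1.18) = 0.3073
1 + 0.3073 = 1.3073
1 / 1.3073 = 0.7649

0.7649


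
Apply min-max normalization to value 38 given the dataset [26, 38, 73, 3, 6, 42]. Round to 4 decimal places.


Min = 3, Max = 73
Range = 73 - 3 = 70
Scaled = (x - min) / (max - min)
= (38 - 3) / 70
= 35 / 70
= 0.5000

0.5000


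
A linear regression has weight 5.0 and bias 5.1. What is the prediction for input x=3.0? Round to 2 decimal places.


y = 5.0 * 3.0 + (5.1)
= 15.0 + (5.1)
= 20.10

20.10


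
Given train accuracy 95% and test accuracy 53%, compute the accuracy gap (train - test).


Gap = train_accuracy - test_accuracy
= 95 - 53
= 42%
This large gap strongly indicates overfitting.

42


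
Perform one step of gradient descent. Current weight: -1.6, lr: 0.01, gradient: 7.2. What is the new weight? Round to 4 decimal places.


w_new = w_old - lr * gradient
= -1.6 - 0.01 * 7.2
= -1.6 - (0.072)
= -1.6720

-1.6720


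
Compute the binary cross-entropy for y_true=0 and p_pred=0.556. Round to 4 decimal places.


For y=0: Loss = -log(1-p)
= -log(1 - 0.556)
= -log(0.444)
= -(-0.8119)
= 0.8119

0.8119


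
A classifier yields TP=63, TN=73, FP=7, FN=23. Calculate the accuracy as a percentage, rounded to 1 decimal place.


Accuracy = (TP + TN) / (TP + TN + FP + FN) * 100
= (63 + 73) / (63 + 73 + 7 + 23)
= 136 / 166
= 0.8193
= 81.9%

81.9


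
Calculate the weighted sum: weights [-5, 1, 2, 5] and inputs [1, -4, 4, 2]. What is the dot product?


Element-wise products:
-5 * 1 = -5
1 * -4 = -4
2 * 4 = 8
5 * 2 = 10
Sum = -5 + -4 + 8 + 10
= 9

9


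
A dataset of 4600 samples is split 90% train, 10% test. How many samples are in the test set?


Train samples = 4600 * 90% = 4140
Test samples = 4600 - 4140
= 460

460


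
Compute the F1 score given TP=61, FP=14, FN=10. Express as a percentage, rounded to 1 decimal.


Precision = TP / (TP + FP) = 61 / 75 = 0.8133
Recall = TP / (TP + FN) = 61 / 71 = 0.8592
F1 = 2 * P * R / (P + R)
= 2 * 0.8133 * 0.8592 / (0.8133 + 0.8592)
= 1.3976 / 1.6725
= 0.8356
As percentage: 83.6%

83.6


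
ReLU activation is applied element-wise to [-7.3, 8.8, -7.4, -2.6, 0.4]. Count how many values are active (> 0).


ReLU(x) = max(0, x) for each element:
ReLU(-7.3) = 0
ReLU(8.8) = 8.8
ReLU(-7.4) = 0
ReLU(-2.6) = 0
ReLU(0.4) = 0.4
Active neurons (>0): 2

2


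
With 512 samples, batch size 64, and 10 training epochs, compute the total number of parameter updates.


Iterations per epoch = 512 / 64 = 8
Total updates = iterations_per_epoch * epochs
= 8 * 10
= 80

80


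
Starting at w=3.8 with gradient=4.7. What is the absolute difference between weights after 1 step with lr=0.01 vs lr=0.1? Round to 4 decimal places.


With lr=0.01: w_new = 3.8 - 0.01 * 4.7 = 3.753
With lr=0.1: w_new = 3.8 - 0.1 * 4.7 = 3.33
Absolute difference = |3.753 - 3.33|
= 0.4230

0.4230


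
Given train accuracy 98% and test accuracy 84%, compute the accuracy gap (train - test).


Gap = train_accuracy - test_accuracy
= 98 - 84
= 14%
This gap suggests the model is overfitting.

14


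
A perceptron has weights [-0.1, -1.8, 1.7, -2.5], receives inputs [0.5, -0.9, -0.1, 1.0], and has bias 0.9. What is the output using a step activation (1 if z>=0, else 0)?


z = w . x + b
= -0.1*0.5 + -1.8*-0.9 + 1.7*-0.1 + -2.5*1.0 + 0.9
= -0.05 + 1.62 + -0.17 + -2.5 + 0.9
= -1.1 + 0.9
= -0.2
Since z = -0.2 < 0, output = 0

0


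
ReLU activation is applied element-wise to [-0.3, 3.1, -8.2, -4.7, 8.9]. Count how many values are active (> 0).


ReLU(x) = max(0, x) for each element:
ReLU(-0.3) = 0
ReLU(3.1) = 3.1
ReLU(-8.2) = 0
ReLU(-4.7) = 0
ReLU(8.9) = 8.9
Active neurons (>0): 2

2


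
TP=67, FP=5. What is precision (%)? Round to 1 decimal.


Precision = TP / (TP + FP) * 100
= 67 / (67 + 5)
= 67 / 72
= 0.9306
= 93.1%

93.1


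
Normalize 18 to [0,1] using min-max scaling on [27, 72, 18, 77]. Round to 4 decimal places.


Min = 18, Max = 77
Range = 77 - 18 = 59
Scaled = (x - min) / (max - min)
= (18 - 18) / 59
= 0 / 59
= 0.0000

0.0000


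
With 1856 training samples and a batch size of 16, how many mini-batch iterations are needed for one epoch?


Iterations per epoch = dataset_size / batch_size
= 1856 / 16
= 116

116


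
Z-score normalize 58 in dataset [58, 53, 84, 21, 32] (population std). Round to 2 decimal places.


Mean = (58 + 53 + 84 + 21 + 32) / 5 = 49.6
Variance = sum((x_i - mean)^2) / n = 478.64
Std = sqrt(478.64) = 21.8778
Z = (x - mean) / std
= (58 - 49.6) / 21.8778
= 8.4 / 21.8778
= 0.38

0.38


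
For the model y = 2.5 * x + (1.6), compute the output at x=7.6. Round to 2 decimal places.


y = 2.5 * 7.6 + (1.6)
= 19.0 + (1.6)
= 20.60

20.60


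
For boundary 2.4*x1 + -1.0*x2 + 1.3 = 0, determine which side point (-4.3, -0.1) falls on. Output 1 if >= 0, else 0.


Compute 2.4 * -4.3 + -1.0 * -0.1 + 1.3
= -10.32 + 0.1 + 1.3
= -8.92
Since -8.92 < 0, the point is on the negative side.

0


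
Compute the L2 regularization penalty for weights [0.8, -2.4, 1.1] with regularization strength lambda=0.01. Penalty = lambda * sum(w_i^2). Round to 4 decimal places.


Squaring each weight:
0.8^2 = 0.64
(-2.4)^2 = 5.76
1.1^2 = 1.21
Sum of squares = 7.61
Penalty = 0.01 * 7.61 = 0.0761

0.0761


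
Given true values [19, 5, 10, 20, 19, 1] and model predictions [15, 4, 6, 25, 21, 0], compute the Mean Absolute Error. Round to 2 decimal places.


Absolute errors: [4, 1, 4, 5, 2, 1]
Sum of absolute errors = 17
MAE = 17 / 6 = 2.83

2.83


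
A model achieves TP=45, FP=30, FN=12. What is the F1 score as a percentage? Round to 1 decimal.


Precision = TP / (TP + FP) = 45 / 75 = 0.6
Recall = TP / (TP + FN) = 45 / 57 = 0.7895
F1 = 2 * P * R / (P + R)
= 2 * 0.6 * 0.7895 / (0.6 + 0.7895)
= 0.9474 / 1.3895
= 0.6818
As percentage: 68.2%

68.2
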